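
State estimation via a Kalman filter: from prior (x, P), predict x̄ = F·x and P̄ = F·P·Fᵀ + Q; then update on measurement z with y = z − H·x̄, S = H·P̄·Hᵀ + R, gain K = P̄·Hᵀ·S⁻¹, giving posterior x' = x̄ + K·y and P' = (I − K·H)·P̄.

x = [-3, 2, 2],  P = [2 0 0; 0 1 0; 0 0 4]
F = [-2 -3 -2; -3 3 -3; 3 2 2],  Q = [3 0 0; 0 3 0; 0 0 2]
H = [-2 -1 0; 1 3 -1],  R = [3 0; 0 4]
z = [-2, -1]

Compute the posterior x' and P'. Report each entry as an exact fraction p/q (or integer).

x̄ = F·x = [-4, 9, -1]
P̄ = F·P·Fᵀ + Q = [36 27 -34; 27 66 -36; -34 -36 40]
y = z − H·x̄ = [-1, -25]
S = H·P̄·Hᵀ + R = [321 -563; -563 1120]
K = P̄·Hᵀ·S⁻¹ = [-25867/42551 -7266/42551; 12543/42551 16221/42551; 14014/42551 130/42551]
x' = x̄ + K·y = [37313/42551, -35109/42551, -59815/42551]
P' = (I − K·H)·P̄ = [68169/42551 -58737/42551 -78978/42551; -58737/42551 79845/42551 115914/42551; -78978/42551 115914/42551 268244/42551]

x' = [37313/42551, -35109/42551, -59815/42551]
P' = [68169/42551 -58737/42551 -78978/42551; -58737/42551 79845/42551 115914/42551; -78978/42551 115914/42551 268244/42551]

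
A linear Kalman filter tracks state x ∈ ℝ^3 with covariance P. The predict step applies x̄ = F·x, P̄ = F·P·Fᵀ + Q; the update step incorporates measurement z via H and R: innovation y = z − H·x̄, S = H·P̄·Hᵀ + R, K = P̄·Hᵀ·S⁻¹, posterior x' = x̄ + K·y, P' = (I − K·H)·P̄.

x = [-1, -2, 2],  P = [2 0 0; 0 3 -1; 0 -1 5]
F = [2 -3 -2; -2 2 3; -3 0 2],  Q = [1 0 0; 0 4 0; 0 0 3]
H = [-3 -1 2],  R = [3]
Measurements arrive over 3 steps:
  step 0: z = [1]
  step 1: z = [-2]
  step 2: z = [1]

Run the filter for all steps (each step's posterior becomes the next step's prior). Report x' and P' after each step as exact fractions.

step 0: x' = [141/58, 42/29, 142/29], P' = [343/58 -263/87 605/87; -263/87 3925/261 890/261; 605/87 890/261 3259/261]
step 1: x' = [-103259/76209, 971765/152418, 1898/10887], P' = [497456/76209 -343054/25403 9078/3629; -343054/25403 5688251/152418 -25385/21774; 9078/3629 -25385/21774 36223/10887]
step 2: x' = [-6667714435/3748228746, 5054006717/3748228746, -2760171916/1874114373], P' = [14604427741/3748228746 -22250560067/3748228746 4408366699/1874114373; -22250560067/3748228746 59723053687/3748228746 -1052631269/1874114373; 4408366699/1874114373 -1052631269/1874114373 6369582917/1874114373]

step 0: x̄ = F·x = [0, 4, 7]
step 0: P̄ = F·P·Fᵀ + Q = [44 -43 -26; -43 57 38; -26 38 41]
step 0: y = z − H·x̄ = [-9]
step 0: S = H·P̄·Hᵀ + R = [522]
step 0: K = P̄·Hᵀ·S⁻¹ = [-47/174; 74/261; 61/261]
step 0: x' = x̄ + K·y = [141/58, 42/29, 142/29]
step 0: P' = (I − K·H)·P̄ = [343/58 -263/87 605/87; -263/87 3925/261 890/261; 605/87 890/261 3259/261]
step 1: x̄ = F·x = [-269/29, 369/29, 5/2]
step 1: P̄ = F·P·Fᵀ + Q = [60424/261 -50588/261 -572/9; -50588/261 47461/261 466/9; -572/9 466/9 409/18]
step 1: y = z − H·x̄ = [-641/29]
step 1: S = H·P̄·Hᵀ + R = [50806/29]
step 1: K = P̄·Hᵀ·S⁻¹ = [-27310/76209; 43777/152418; 2291/21774]
step 1: x' = x̄ + K·y = [-103259/76209, 971765/152418, 1898/10887]
step 1: P' = (I − K·H)·P̄ = [497456/76209 -343054/25403 9078/3629; -343054/25403 5688251/152418 -25385/21774; 9078/3629 -25385/21774 36223/10887]
step 2: x̄ = F·x = [-3381475/152418, 406047/25403, 336349/76209]
step 2: P̄ = F·P·Fᵀ + Q = [25624051/50806 -55612331/152418 -10821973/76209; -55612331/152418 6944227/25403 7847390/76209; -10821973/76209 7847390/76209 3432319/76209]
step 2: y = z − H·x̄ = [-8901121/152418]
step 2: S = H·P̄·Hᵀ + R = [624704791/152418]
step 2: K = P̄·Hᵀ·S⁻¹ = [-218292020/624704791; 156561191/624704791; 62966334/624704791]
step 2: x' = x̄ + K·y = [-6667714435/3748228746, 5054006717/3748228746, -2760171916/1874114373]
step 2: P' = (I − K·H)·P̄ = [14604427741/3748228746 -22250560067/3748228746 4408366699/1874114373; -22250560067/3748228746 59723053687/3748228746 -1052631269/1874114373; 4408366699/1874114373 -1052631269/1874114373 6369582917/1874114373]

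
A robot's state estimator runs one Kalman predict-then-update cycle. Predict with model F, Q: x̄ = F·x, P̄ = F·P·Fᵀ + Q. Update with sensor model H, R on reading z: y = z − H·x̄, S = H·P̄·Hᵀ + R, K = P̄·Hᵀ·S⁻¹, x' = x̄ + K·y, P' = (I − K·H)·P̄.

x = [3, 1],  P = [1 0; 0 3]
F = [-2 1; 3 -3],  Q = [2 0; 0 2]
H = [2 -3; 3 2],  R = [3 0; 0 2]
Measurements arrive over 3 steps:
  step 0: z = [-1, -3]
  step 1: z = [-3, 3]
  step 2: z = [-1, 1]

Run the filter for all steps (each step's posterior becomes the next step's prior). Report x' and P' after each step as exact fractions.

step 0: x' = [-299/319, -141/638], P' = [54/319 -12/319; -12/319 131/638]
step 1: x' = [1733797/6349489, 6659884/6349489], P' = [1057590/6349489 -230658/6349489; -230658/6349489 1269088/6349489]
step 2: x' = [181262227/2824513568, 814075531/2824513568], P' = [235193139/1412256784 -51240885/1412256784; -51240885/1412256784 282133507/1412256784]

step 0: x̄ = F·x = [-5, 6]
step 0: P̄ = F·P·Fᵀ + Q = [9 -15; -15 38]
step 0: y = z − H·x̄ = [27, 0]
step 0: S = H·P̄·Hᵀ + R = [561 -99; -99 55]
step 0: K = P̄·Hᵀ·S⁻¹ = [48/319 69/319; -147/638 95/638]
step 0: x' = x̄ + K·y = [-299/319, -141/638]
step 0: P' = (I − K·H)·P̄ = [54/319 -12/319; -12/319 131/638]
step 1: x̄ = F·x = [1055/638, -1371/638]
step 1: P̄ = F·P·Fᵀ + Q = [1935/638 -1257/638; -1257/638 3859/638]
step 1: y = z − H·x̄ = [-8137/638, 1491/638]
step 1: S = H·P̄·Hᵀ + R = [59469/638 -5259/638; -5259/638 19043/638]
step 1: K = P̄·Hᵀ·S⁻¹ = [935718/6349489 1355727/6349489; -1422860/6349489 923101/6349489]
step 1: x' = x̄ + K·y = [1733797/6349489, 6659884/6349489]
step 1: P' = (I − K·H)·P̄ = [1057590/6349489 -230658/6349489; -230658/6349489 1269088/6349489]
step 2: x̄ = F·x = [3192290/6349489, -14778261/6349489]
step 2: P̄ = F·P·Fᵀ + Q = [19121058/6349489 -12228726/6349489; -12228726/6349489 37790924/6349489]
step 2: y = z − H·x̄ = [-57068852/6349489, 26329141/6349489]
step 2: S = H·P̄·Hᵀ + R = [582395727/6349489 -50875566/6349489; -50875566/6349489 189207484/6349489]
step 2: K = P̄·Hᵀ·S⁻¹ = [208036311/1412256784 603097647/2824513568; -316294097/1412256784 410544359/2824513568]
step 2: x' = x̄ + K·y = [181262227/2824513568, 814075531/2824513568]
step 2: P' = (I − K·H)·P̄ = [235193139/1412256784 -51240885/1412256784; -51240885/1412256784 282133507/1412256784]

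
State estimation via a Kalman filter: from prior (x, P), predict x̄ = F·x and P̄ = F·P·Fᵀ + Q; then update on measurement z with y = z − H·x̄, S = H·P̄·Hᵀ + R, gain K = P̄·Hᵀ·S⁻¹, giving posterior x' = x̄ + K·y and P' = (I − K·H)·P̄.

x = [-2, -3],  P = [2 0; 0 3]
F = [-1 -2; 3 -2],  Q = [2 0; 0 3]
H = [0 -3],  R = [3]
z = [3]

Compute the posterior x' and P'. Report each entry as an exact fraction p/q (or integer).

x' = [391/50, -99/100]
P' = [373/25 3/50; 3/50 33/100]

x̄ = F·x = [8, 0]
P̄ = F·P·Fᵀ + Q = [16 6; 6 33]
y = z − H·x̄ = [3]
S = H·P̄·Hᵀ + R = [300]
K = P̄·Hᵀ·S⁻¹ = [-3/50; -33/100]
x' = x̄ + K·y = [391/50, -99/100]
P' = (I − K·H)·P̄ = [373/25 3/50; 3/50 33/100]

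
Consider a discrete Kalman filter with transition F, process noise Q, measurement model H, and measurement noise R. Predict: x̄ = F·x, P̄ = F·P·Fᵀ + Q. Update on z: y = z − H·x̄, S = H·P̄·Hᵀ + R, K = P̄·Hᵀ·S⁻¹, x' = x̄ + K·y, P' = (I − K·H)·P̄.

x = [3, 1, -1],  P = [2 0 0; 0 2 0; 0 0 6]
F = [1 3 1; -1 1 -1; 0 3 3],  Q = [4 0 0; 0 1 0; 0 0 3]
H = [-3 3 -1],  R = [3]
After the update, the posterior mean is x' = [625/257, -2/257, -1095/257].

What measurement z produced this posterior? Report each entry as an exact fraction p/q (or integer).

z = [-3]

x̄ = F·x = [5, -1, 0]
P̄ = F·P·Fᵀ + Q = [30 -2 36; -2 11 -12; 36 -12 75]
S = H·P̄·Hᵀ + R = [771]
K = P̄·Hᵀ·S⁻¹ = [-44/257; 17/257; -73/257]
x' − x̄ = [-660/257, 255/257, -1095/257] = K·y
y = (KᵀK)⁻¹·Kᵀ·(x' − x̄) = [15]
z = y + H·x̄ = [15] + [-18] = [-3]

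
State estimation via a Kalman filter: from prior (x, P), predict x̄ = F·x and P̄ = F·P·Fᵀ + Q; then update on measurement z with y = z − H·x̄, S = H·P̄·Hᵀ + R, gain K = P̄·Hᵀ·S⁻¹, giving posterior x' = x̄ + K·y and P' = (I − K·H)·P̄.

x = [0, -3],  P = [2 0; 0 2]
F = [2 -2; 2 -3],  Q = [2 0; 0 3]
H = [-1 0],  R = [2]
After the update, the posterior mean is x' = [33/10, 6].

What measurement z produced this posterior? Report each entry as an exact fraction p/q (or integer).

z = [-3]

x̄ = F·x = [6, 9]
P̄ = F·P·Fᵀ + Q = [18 20; 20 29]
S = H·P̄·Hᵀ + R = [20]
K = P̄·Hᵀ·S⁻¹ = [-9/10; -1]
x' − x̄ = [-27/10, -3] = K·y
y = (KᵀK)⁻¹·Kᵀ·(x' − x̄) = [3]
z = y + H·x̄ = [3] + [-6] = [-3]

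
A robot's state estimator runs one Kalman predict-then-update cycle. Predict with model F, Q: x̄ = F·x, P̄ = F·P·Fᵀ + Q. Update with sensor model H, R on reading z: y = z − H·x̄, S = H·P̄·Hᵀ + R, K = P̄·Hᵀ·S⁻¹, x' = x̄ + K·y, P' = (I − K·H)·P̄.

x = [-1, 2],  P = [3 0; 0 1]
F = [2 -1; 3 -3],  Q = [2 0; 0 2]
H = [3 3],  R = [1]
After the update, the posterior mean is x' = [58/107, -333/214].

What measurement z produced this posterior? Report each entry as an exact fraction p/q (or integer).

x̄ = F·x = [-4, -9]
P̄ = F·P·Fᵀ + Q = [15 21; 21 38]
S = H·P̄·Hᵀ + R = [856]
K = P̄·Hᵀ·S⁻¹ = [27/214; 177/856]
x' − x̄ = [486/107, 1593/214] = K·y
y = (KᵀK)⁻¹·Kᵀ·(x' − x̄) = [36]
z = y + H·x̄ = [36] + [-39] = [-3]

z = [-3]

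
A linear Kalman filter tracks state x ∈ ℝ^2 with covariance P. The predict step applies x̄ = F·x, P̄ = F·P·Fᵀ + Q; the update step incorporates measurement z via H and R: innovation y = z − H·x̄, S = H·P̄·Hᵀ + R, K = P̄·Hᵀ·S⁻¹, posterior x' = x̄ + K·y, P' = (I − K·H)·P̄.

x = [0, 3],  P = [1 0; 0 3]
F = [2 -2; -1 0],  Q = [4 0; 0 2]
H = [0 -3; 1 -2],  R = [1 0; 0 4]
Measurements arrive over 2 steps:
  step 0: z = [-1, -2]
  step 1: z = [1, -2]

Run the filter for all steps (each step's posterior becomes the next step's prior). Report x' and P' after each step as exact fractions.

step 0: x' = [-189/82, 43/164], P' = [145/41 13/82; 13/82 17/164]
step 1: x' = [-23332/9849, -7888/29547], P' = [9444/3283 1000/9849; 1000/9849 2962/29547]

step 0: x̄ = F·x = [-6, 0]
step 0: P̄ = F·P·Fᵀ + Q = [20 -2; -2 3]
step 0: y = z − H·x̄ = [-1, 4]
step 0: S = H·P̄·Hᵀ + R = [28 24; 24 44]
step 0: K = P̄·Hᵀ·S⁻¹ = [-39/82 33/41; -51/164 -1/82]
step 0: x' = x̄ + K·y = [-189/82, 43/164]
step 0: P' = (I − K·H)·P̄ = [145/41 13/82; 13/82 17/164]
step 1: x̄ = F·x = [-421/82, 189/82]
step 1: P̄ = F·P·Fᵀ + Q = [709/41 -277/41; -277/41 227/41]
step 1: y = z − H·x̄ = [649/82, 635/82]
step 1: S = H·P̄·Hᵀ + R = [2084/41 2193/41; 2193/41 2889/41]
step 1: K = P̄·Hᵀ·S⁻¹ = [-1000/3283 6583/9849; -2962/9849 -731/29547]
step 1: x' = x̄ + K·y = [-23332/9849, -7888/29547]
step 1: P' = (I − K·H)·P̄ = [9444/3283 1000/9849; 1000/9849 2962/29547]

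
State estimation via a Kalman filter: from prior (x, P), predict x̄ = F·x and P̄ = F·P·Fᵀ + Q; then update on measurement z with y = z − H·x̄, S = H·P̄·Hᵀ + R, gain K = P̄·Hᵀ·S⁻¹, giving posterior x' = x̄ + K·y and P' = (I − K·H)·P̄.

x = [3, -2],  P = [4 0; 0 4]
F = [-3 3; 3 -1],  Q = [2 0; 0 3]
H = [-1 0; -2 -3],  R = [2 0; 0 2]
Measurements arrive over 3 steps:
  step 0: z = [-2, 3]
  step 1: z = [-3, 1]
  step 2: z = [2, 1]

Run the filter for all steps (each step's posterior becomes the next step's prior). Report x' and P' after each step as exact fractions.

step 0: x̄ = F·x = [-15, 11]
step 0: P̄ = F·P·Fᵀ + Q = [74 -48; -48 43]
step 0: y = z − H·x̄ = [-17, 6]
step 0: S = H·P̄·Hᵀ + R = [76 4; 4 109]
step 0: K = P̄·Hᵀ·S⁻¹ = [-4025/4134 -2/2067; 447/689 -225/689]
step 0: x' = x̄ + K·y = [6391/4134, -1370/689]
step 0: P' = (I − K·H)·P̄ = [4025/2067 -894/689; -894/689 746/689]
step 1: x̄ = F·x = [-14611/1378, 9131/1378]
step 1: P̄ = F·P·Fᵀ + Q = [36259/689 -25041/689; -25041/689 20252/689]
step 1: y = z − H·x̄ = [-18745/1378, -451/1378]
step 1: S = H·P̄·Hᵀ + R = [37637/689 -2605/689; -2605/689 28190/689]
step 1: K = P̄·Hᵀ·S⁻¹ = [-294733/306009 1042/306009; 65612/102003 -162799/510015]
step 1: x' = x̄ + K·y = [84922/34001, -343279/170005]
step 1: P' = (I − K·H)·P̄ = [589466/306009 -131224/102003; -131224/102003 181982/170005]
step 2: x̄ = F·x = [-2303667/170005, 1617109/170005]
step 2: P̄ = F·P·Fᵀ + Q = [8861898/170005 -6117756/170005; -6117756/170005 4951567/170005]
step 2: y = z − H·x̄ = [-1963657/170005, 413998/170005]
step 2: S = H·P̄·Hᵀ + R = [9201908/170005 -629472/170005; -629472/170005 6938633/170005]
step 2: K = P̄·Hᵀ·S⁻¹ = [-179680665/186619298 314736/93309649; 59998467/93309649 -29779389/93309649]
step 2: x' = x̄ + K·y = [-451850961/186619298, 122036740/93309649]
step 2: P' = (I − K·H)·P̄ = [179680665/93309649 -119996934/93309649; -119996934/93309649 99850882/93309649]

step 0: x' = [6391/4134, -1370/689], P' = [4025/2067 -894/689; -894/689 746/689]
step 1: x' = [84922/34001, -343279/170005], P' = [589466/306009 -131224/102003; -131224/102003 181982/170005]
step 2: x' = [-451850961/186619298, 122036740/93309649], P' = [179680665/93309649 -119996934/93309649; -119996934/93309649 99850882/93309649]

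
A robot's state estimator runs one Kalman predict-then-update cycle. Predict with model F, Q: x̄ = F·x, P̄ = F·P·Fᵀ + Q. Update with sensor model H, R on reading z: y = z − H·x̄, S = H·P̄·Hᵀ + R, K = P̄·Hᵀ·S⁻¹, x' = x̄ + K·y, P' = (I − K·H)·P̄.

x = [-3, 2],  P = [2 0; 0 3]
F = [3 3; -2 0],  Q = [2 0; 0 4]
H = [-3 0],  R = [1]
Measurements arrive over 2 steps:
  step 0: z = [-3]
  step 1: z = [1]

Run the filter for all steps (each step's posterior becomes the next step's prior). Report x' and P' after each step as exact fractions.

step 0: x̄ = F·x = [-3, 6]
step 0: P̄ = F·P·Fᵀ + Q = [47 -12; -12 12]
step 0: y = z − H·x̄ = [-12]
step 0: S = H·P̄·Hᵀ + R = [424]
step 0: K = P̄·Hᵀ·S⁻¹ = [-141/424; 9/106]
step 0: x' = x̄ + K·y = [105/106, 264/53]
step 0: P' = (I − K·H)·P̄ = [47/424 -3/106; -3/106 474/53]
step 1: x̄ = F·x = [1899/106, -105/53]
step 1: P̄ = F·P·Fᵀ + Q = [35183/424 -105/212; -105/212 471/106]
step 1: y = z − H·x̄ = [5803/106]
step 1: S = H·P̄·Hᵀ + R = [317071/424]
step 1: K = P̄·Hᵀ·S⁻¹ = [-105549/317071; 630/317071]
step 1: x' = x̄ + K·y = [-97953/317071, -593670/317071]
step 1: P' = (I − K·H)·P̄ = [35183/317071 -210/317071; -210/317071 1407936/317071]

step 0: x' = [105/106, 264/53], P' = [47/424 -3/106; -3/106 474/53]
step 1: x' = [-97953/317071, -593670/317071], P' = [35183/317071 -210/317071; -210/317071 1407936/317071]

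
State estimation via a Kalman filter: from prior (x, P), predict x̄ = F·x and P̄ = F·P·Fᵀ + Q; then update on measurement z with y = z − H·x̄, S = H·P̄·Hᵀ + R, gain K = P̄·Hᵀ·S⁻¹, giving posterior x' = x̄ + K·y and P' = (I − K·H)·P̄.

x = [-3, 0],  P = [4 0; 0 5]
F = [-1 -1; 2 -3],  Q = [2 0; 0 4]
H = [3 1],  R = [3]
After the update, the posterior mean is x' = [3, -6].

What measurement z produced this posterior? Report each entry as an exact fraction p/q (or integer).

x̄ = F·x = [3, -6]
P̄ = F·P·Fᵀ + Q = [11 7; 7 65]
S = H·P̄·Hᵀ + R = [209]
K = P̄·Hᵀ·S⁻¹ = [40/209; 86/209]
x' − x̄ = [0, 0] = K·y
y = (KᵀK)⁻¹·Kᵀ·(x' − x̄) = [0]
z = y + H·x̄ = [0] + [3] = [3]

z = [3]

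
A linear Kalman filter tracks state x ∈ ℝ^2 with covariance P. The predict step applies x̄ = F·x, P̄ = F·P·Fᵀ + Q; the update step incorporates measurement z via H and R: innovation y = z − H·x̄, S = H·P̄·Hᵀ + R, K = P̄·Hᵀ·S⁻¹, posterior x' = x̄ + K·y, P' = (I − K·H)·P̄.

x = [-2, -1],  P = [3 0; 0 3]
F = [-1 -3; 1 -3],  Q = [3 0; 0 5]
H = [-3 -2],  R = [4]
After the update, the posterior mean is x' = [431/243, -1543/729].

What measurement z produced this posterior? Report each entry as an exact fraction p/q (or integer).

z = [-1]

x̄ = F·x = [5, 1]
P̄ = F·P·Fᵀ + Q = [33 24; 24 35]
S = H·P̄·Hᵀ + R = [729]
K = P̄·Hᵀ·S⁻¹ = [-49/243; -142/729]
x' − x̄ = [-784/243, -2272/729] = K·y
y = (KᵀK)⁻¹·Kᵀ·(x' − x̄) = [16]
z = y + H·x̄ = [16] + [-17] = [-1]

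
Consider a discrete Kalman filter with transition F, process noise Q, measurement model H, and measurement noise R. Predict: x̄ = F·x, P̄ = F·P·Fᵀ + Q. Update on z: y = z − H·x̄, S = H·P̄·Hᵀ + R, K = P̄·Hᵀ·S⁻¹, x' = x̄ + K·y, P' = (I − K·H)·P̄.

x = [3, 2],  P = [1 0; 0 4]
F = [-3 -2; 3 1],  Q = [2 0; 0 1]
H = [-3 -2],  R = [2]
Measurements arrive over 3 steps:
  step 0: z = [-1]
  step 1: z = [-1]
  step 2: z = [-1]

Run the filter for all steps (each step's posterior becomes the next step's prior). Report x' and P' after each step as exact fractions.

step 0: x' = [-415/97, 653/97], P' = [410/97 -568/97; -568/97 829/97]
step 1: x' = [671/565, -4352/2825], P' = [352/113 -2572/565; -2572/565 20144/2825]
step 2: x' = [-29675/40166, 65725/40166], P' = [98899/40166 -141893/40166; -141893/40166 222533/40166]

step 0: x̄ = F·x = [-13, 11]
step 0: P̄ = F·P·Fᵀ + Q = [27 -17; -17 14]
step 0: y = z − H·x̄ = [-18]
step 0: S = H·P̄·Hᵀ + R = [97]
step 0: K = P̄·Hᵀ·S⁻¹ = [-47/97; 23/97]
step 0: x' = x̄ + K·y = [-415/97, 653/97]
step 0: P' = (I − K·H)·P̄ = [410/97 -568/97; -568/97 829/97]
step 1: x̄ = F·x = [-61/97, -592/97]
step 1: P̄ = F·P·Fᵀ + Q = [384/97 -236/97; -236/97 1208/97]
step 1: y = z − H·x̄ = [-1464/97]
step 1: S = H·P̄·Hᵀ + R = [5650/97]
step 1: K = P̄·Hᵀ·S⁻¹ = [-68/565; -854/2825]
step 1: x' = x̄ + K·y = [671/565, -4352/2825]
step 1: P' = (I − K·H)·P̄ = [352/113 -2572/565; -2572/565 20144/2825]
step 2: x̄ = F·x = [-1361/2825, 5713/2825]
step 2: P̄ = F·P·Fᵀ + Q = [11106/2825 -3748/2825; -3748/2825 25009/2825]
step 2: y = z − H·x̄ = [4518/2825]
step 2: S = H·P̄·Hᵀ + R = [160664/2825]
step 2: K = P̄·Hᵀ·S⁻¹ = [-12911/80332; -19387/80332]
step 2: x' = x̄ + K·y = [-29675/40166, 65725/40166]
step 2: P' = (I − K·H)·P̄ = [98899/40166 -141893/40166; -141893/40166 222533/40166]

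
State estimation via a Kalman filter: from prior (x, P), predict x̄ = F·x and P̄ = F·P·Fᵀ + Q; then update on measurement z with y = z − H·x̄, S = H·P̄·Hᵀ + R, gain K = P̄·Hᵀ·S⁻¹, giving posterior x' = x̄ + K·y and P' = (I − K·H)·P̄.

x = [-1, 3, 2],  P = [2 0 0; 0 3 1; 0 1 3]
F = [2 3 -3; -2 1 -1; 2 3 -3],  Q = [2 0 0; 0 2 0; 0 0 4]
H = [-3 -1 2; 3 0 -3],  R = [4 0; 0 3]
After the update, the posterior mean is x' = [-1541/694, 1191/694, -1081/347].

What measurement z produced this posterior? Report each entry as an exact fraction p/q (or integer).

x̄ = F·x = [1, 3, 1]
P̄ = F·P·Fᵀ + Q = [46 4 44; 4 14 4; 44 4 48]
S = H·P̄·Hᵀ + R = [104 -42; -42 57]
K = P̄·Hᵀ·S⁻¹ = [-471/694 -137/347; -171/694 -63/347; -232/347 -244/347]
x' − x̄ = [-2235/694, -891/694, -1428/347] = K·y
y = (KᵀK)⁻¹·Kᵀ·(x' − x̄) = [3, 3]
z = y + H·x̄ = [3, 3] + [-4, 0] = [-1, 3]

z = [-1, 3]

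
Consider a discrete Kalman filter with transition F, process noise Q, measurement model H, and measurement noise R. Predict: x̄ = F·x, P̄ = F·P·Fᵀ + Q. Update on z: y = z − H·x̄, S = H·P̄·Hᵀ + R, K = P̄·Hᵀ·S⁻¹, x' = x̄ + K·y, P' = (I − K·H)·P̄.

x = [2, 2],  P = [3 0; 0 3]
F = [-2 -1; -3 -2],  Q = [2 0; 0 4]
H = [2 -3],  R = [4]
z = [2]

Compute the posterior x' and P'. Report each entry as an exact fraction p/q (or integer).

x̄ = F·x = [-6, -10]
P̄ = F·P·Fᵀ + Q = [17 24; 24 43]
y = z − H·x̄ = [-16]
S = H·P̄·Hᵀ + R = [171]
K = P̄·Hᵀ·S⁻¹ = [-2/9; -9/19]
x' = x̄ + K·y = [-22/9, -46/19]
P' = (I − K·H)·P̄ = [77/9 6; 6 88/19]

x' = [-22/9, -46/19]
P' = [77/9 6; 6 88/19]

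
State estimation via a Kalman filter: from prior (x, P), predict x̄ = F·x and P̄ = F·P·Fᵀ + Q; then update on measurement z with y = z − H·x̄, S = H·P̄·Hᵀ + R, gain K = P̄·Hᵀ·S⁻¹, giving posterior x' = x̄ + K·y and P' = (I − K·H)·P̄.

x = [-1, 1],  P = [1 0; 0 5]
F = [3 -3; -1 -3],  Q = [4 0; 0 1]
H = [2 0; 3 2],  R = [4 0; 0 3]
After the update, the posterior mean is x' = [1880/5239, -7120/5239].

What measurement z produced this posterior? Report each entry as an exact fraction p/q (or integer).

z = [2, -2]

x̄ = F·x = [-6, -2]
P̄ = F·P·Fᵀ + Q = [58 42; 42 47]
S = H·P̄·Hᵀ + R = [236 516; 516 1217]
K = P̄·Hᵀ·S⁻¹ = [2011/5239 258/5239; -2823/5239 2144/5239]
x' − x̄ = [33314/5239, 3358/5239] = K·y
y = (KᵀK)⁻¹·Kᵀ·(x' − x̄) = [14, 20]
z = y + H·x̄ = [14, 20] + [-12, -22] = [2, -2]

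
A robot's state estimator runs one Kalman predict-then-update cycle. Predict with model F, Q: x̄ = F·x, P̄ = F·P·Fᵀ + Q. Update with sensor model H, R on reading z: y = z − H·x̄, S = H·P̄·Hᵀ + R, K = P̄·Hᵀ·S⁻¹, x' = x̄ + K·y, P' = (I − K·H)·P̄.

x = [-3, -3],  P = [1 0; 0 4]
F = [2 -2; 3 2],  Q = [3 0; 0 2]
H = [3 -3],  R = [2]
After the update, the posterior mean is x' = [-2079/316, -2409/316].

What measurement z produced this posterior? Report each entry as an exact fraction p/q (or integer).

z = [3]

x̄ = F·x = [0, -15]
P̄ = F·P·Fᵀ + Q = [23 -10; -10 27]
S = H·P̄·Hᵀ + R = [632]
K = P̄·Hᵀ·S⁻¹ = [99/632; -111/632]
x' − x̄ = [-2079/316, 2331/316] = K·y
y = (KᵀK)⁻¹·Kᵀ·(x' − x̄) = [-42]
z = y + H·x̄ = [-42] + [45] = [3]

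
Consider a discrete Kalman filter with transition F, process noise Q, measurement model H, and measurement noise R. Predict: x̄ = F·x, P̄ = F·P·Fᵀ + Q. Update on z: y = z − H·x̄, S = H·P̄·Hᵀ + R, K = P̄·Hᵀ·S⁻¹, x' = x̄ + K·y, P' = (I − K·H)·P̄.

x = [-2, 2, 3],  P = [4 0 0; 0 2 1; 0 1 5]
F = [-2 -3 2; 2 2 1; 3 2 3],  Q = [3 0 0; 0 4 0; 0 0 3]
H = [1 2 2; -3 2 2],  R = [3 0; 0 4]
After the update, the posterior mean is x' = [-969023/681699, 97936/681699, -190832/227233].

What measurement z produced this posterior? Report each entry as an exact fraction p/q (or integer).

z = [-3, 3]

x̄ = F·x = [4, 3, 7]
P̄ = F·P·Fᵀ + Q = [45 -17 -11; -17 37 55; -11 55 104]
S = H·P̄·Hᵀ + R = [940 981; 981 1749]
K = P̄·Hᵀ·S⁻¹ = [56044/227233 -168749/681699; 20516/227233 57073/681699; 64204/227233 9591/227233]
x' − x̄ = [-3695819/681699, -1947161/681699, -1781463/227233] = K·y
y = (KᵀK)⁻¹·Kᵀ·(x' − x̄) = [-27, -5]
z = y + H·x̄ = [-27, -5] + [24, 8] = [-3, 3]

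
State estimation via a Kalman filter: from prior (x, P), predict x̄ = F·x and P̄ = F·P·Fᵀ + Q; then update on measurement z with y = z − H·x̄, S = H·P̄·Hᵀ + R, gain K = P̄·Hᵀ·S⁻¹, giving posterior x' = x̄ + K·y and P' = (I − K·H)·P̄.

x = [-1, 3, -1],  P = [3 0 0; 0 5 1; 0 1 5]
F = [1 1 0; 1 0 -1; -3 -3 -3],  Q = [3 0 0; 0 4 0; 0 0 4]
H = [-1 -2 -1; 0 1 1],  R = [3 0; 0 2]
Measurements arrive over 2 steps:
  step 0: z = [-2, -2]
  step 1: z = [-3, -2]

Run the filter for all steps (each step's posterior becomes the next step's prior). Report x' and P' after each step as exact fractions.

step 0: x' = [3574/1359, 161/151, -4015/1359], P' = [14797/5436 -83/151 -1301/2718; -83/151 391/151 -489/151; -1301/2718 -489/151 7810/1359]
step 1: x' = [4348591/1860516, 5276263/1860516, -2972245/620172], P' = [9540025/3721032 -2380685/3721032 -221701/1240344; -2380685/3721032 9503245/3721032 -3883843/1240344; -221701/1240344 -3883843/1240344 2220973/413448]

step 0: x̄ = F·x = [2, 0, -3]
step 0: P̄ = F·P·Fᵀ + Q = [11 2 -27; 2 12 9; -27 9 139]
step 0: y = z − H·x̄ = [-3, 1]
step 0: S = H·P̄·Hᵀ + R = [191 -165; -165 171]
step 0: K = P̄·Hᵀ·S⁻¹ = [-691/1812 -2795/5436; -70/151 -49/151; 365/906 3409/2718]
step 0: x' = x̄ + K·y = [3574/1359, 161/151, -4015/1359]
step 0: P' = (I − K·H)·P̄ = [14797/5436 -83/151 -1301/2718; -83/151 391/151 -489/151; -1301/2718 -489/151 7810/1359]
step 1: x̄ = F·x = [5023/1359, 7589/1359, -336/151]
step 1: P̄ = F·P·Fᵀ + Q = [39205/5436 32015/5436 -897/604; 32015/5436 72985/5436 609/604; -897/604 609/604 16141/604]
step 1: y = z − H·x̄ = [13100/1359, -7283/1359]
step 1: S = H·P̄·Hᵀ + R = [156640/1359 -82906/1359; -82906/1359 60022/1359]
step 1: K = P̄·Hᵀ·S⁻¹ = [-171398/465129 -761447/1860516; -414523/930258 -537071/1860516; 110539/310086 694769/620172]
step 1: x' = x̄ + K·y = [4348591/1860516, 5276263/1860516, -2972245/620172]
step 1: P' = (I − K·H)·P̄ = [9540025/3721032 -2380685/3721032 -221701/1240344; -2380685/3721032 9503245/3721032 -3883843/1240344; -221701/1240344 -3883843/1240344 2220973/413448]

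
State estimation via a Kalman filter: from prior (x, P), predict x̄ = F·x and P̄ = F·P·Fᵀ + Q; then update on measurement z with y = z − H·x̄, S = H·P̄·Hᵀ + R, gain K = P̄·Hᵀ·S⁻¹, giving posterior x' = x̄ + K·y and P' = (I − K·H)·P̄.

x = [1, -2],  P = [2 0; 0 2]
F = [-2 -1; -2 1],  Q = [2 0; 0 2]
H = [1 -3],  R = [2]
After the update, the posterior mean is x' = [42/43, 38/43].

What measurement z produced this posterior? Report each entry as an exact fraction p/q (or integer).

x̄ = F·x = [0, -4]
P̄ = F·P·Fᵀ + Q = [12 6; 6 12]
S = H·P̄·Hᵀ + R = [86]
K = P̄·Hᵀ·S⁻¹ = [-3/43; -15/43]
x' − x̄ = [42/43, 210/43] = K·y
y = (KᵀK)⁻¹·Kᵀ·(x' − x̄) = [-14]
z = y + H·x̄ = [-14] + [12] = [-2]

z = [-2]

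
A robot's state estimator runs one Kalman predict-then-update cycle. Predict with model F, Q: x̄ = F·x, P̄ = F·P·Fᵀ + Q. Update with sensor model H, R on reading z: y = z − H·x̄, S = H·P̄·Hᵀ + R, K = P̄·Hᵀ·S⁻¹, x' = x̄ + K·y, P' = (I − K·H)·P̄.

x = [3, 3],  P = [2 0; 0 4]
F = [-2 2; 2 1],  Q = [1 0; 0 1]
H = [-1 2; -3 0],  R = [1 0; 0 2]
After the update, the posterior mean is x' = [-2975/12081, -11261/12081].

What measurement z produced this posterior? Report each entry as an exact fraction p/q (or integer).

x̄ = F·x = [0, 9]
P̄ = F·P·Fᵀ + Q = [25 0; 0 13]
S = H·P̄·Hᵀ + R = [78 75; 75 227]
K = P̄·Hᵀ·S⁻¹ = [-50/12081 -1325/4027; 5902/12081 -650/4027]
x' − x̄ = [-2975/12081, -119990/12081] = K·y
y = (KᵀK)⁻¹·Kᵀ·(x' − x̄) = [-20, 1]
z = y + H·x̄ = [-20, 1] + [18, 0] = [-2, 1]

z = [-2, 1]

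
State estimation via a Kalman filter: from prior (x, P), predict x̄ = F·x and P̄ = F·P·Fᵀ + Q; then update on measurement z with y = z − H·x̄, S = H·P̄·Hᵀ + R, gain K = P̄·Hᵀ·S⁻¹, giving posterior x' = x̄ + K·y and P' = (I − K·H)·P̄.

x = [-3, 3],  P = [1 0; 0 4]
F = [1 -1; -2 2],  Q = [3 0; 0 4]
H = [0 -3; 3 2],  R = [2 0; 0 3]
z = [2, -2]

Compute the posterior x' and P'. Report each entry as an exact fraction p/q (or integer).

x' = [-1400/4101, -744/1367]
P' = [1634/4101 -194/1367; -194/1367 300/1367]

x̄ = F·x = [-6, 12]
P̄ = F·P·Fᵀ + Q = [8 -10; -10 24]
y = z − H·x̄ = [38, -8]
S = H·P̄·Hᵀ + R = [218 -54; -54 51]
K = P̄·Hᵀ·S⁻¹ = [291/1367 1246/4101; -450/1367 6/1367]
x' = x̄ + K·y = [-1400/4101, -744/1367]
P' = (I − K·H)·P̄ = [1634/4101 -194/1367; -194/1367 300/1367]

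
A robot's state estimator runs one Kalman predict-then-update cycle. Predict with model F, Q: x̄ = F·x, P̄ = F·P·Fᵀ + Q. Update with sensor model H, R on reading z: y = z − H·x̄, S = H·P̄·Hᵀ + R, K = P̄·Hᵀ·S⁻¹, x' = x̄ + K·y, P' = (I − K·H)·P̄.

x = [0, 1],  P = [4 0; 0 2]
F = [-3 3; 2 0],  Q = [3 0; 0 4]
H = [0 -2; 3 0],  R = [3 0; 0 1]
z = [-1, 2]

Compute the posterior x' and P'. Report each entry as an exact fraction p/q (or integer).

x' = [777/1154, 308/577]
P' = [2427/21926 -36/10963; -36/10963 7644/10963]

x̄ = F·x = [3, 0]
P̄ = F·P·Fᵀ + Q = [57 -24; -24 20]
y = z − H·x̄ = [-1, -7]
S = H·P̄·Hᵀ + R = [83 144; 144 514]
K = P̄·Hᵀ·S⁻¹ = [24/10963 7281/21926; -5096/10963 -108/10963]
x' = x̄ + K·y = [777/1154, 308/577]
P' = (I − K·H)·P̄ = [2427/21926 -36/10963; -36/10963 7644/10963]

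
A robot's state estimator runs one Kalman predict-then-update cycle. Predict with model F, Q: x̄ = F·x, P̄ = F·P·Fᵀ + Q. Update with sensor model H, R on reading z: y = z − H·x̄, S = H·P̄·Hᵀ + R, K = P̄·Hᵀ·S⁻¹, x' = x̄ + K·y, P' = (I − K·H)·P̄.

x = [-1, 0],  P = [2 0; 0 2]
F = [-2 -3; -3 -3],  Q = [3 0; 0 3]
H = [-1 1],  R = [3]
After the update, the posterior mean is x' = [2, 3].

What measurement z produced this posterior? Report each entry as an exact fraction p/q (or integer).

z = [1]

x̄ = F·x = [2, 3]
P̄ = F·P·Fᵀ + Q = [29 30; 30 39]
S = H·P̄·Hᵀ + R = [11]
K = P̄·Hᵀ·S⁻¹ = [1/11; 9/11]
x' − x̄ = [0, 0] = K·y
y = (KᵀK)⁻¹·Kᵀ·(x' − x̄) = [0]
z = y + H·x̄ = [0] + [1] = [1]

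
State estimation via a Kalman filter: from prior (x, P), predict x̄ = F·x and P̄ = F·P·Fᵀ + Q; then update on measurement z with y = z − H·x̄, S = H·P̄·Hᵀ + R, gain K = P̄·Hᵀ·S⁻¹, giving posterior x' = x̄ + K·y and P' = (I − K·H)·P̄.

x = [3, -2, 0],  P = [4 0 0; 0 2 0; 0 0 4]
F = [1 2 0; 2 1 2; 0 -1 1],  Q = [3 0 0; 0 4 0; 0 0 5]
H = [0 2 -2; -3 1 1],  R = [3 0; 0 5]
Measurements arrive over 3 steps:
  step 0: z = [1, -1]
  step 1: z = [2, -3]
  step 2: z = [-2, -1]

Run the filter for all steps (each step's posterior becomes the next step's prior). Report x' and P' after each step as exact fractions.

step 0: x̄ = F·x = [-1, 4, 2]
step 0: P̄ = F·P·Fᵀ + Q = [15 12 -4; 12 38 6; -4 6 11]
step 0: y = z − H·x̄ = [-3, -10]
step 0: S = H·P̄·Hᵀ + R = [151 -42; -42 153]
step 0: K = P̄·Hᵀ·S⁻¹ = [1114/7113 -4243/21339; 3376/7113 3896/21339; -104/7113 3959/21339]
step 0: x' = x̄ + K·y = [11065/21339, 16012/21339, 4024/21339]
step 0: P' = (I − K·H)·P̄ = [56150/21339 76124/21339 71111/21339; 76124/21339 131522/21339 116330/21339; 71111/21339 116330/21339 116798/21339]
step 1: x̄ = F·x = [14363/7113, 46190/21339, -1332/2371]
step 1: P̄ = F·P·Fᵀ + Q = [105639/2371 454502/7113 -3933/2371; 454502/7113 2247374/21339 -2698/2371; -3933/2371 -2698/2371 13595/2371]
step 1: y = z − H·x̄ = [-73678/21339, 31048/21339]
step 1: S = H·P̄·Hᵀ + R = [9737189/21339 -4143380/21339; -4143380/21339 3015965/21339]
step 1: K = P̄·Hᵀ·S⁻¹ = [19897626/114339223 -152233224/571696115; 55907160/114339223 30047714/571696115; -357662/114339223 36262784/571696115]
step 1: x' = x̄ + K·y = [589399237/571696115, 316037598/571696115, -262235672/571696115]
step 1: P' = (I − K·H)·P̄ = [1554281411/571696115 2025455154/571696115 1876222959/571696115; 2025455154/571696115 3322953866/571696115 2903650166/571696115; 1876222959/571696115 2903650166/571696115 2906332631/571696115]
step 2: x̄ = F·x = [1221474433/571696115, 970364728/571696115, -115654654/114339223]
step 2: P̄ = F·P·Fᵀ + Q = [24663005836/571696115 35248792906/571696115 -197567919/114339223; 35248792906/571696115 58178399446/571696115 -142480632/114339223; -197567919/114339223 -142480632/114339223 656093348/114339223]
step 2: y = z − H·x̄ = [-4240668226/571696115, 2700635726/571696115]
step 2: S = H·P̄·Hᵀ + R = [253249778369/571696115 -107623929594/571696115; -107623929594/571696115 79293873099/571696115]
step 2: K = P̄·Hᵀ·S⁻¹ = [857679138444/4954989981631 -3955363388987/14864969944893; 2415756126804/4954989981631 785597495848/14864969944893; -22091927462/4954989981631 947033390239/14864969944893]
step 2: x' = x̄ + K·y = [-6010558518695/14864969944893, -24815990861264/14864969944893, -10070680586264/14864969944893]
step 2: P' = (I − K·H)·P̄ = [40230267090943/14864969944893 52386770225446/14864969944893 48527214102448/14864969944893; 52386770225446/14864969944893 85979600363098/14864969944893 75108697792480/14864969944893; 48527214102448/14864969944893 75108697792480/14864969944893 75208111466059/14864969944893]

step 0: x' = [11065/21339, 16012/21339, 4024/21339], P' = [56150/21339 76124/21339 71111/21339; 76124/21339 131522/21339 116330/21339; 71111/21339 116330/21339 116798/21339]
step 1: x' = [589399237/571696115, 316037598/571696115, -262235672/571696115], P' = [1554281411/571696115 2025455154/571696115 1876222959/571696115; 2025455154/571696115 3322953866/571696115 2903650166/571696115; 1876222959/571696115 2903650166/571696115 2906332631/571696115]
step 2: x' = [-6010558518695/14864969944893, -24815990861264/14864969944893, -10070680586264/14864969944893], P' = [40230267090943/14864969944893 52386770225446/14864969944893 48527214102448/14864969944893; 52386770225446/14864969944893 85979600363098/14864969944893 75108697792480/14864969944893; 48527214102448/14864969944893 75108697792480/14864969944893 75208111466059/14864969944893]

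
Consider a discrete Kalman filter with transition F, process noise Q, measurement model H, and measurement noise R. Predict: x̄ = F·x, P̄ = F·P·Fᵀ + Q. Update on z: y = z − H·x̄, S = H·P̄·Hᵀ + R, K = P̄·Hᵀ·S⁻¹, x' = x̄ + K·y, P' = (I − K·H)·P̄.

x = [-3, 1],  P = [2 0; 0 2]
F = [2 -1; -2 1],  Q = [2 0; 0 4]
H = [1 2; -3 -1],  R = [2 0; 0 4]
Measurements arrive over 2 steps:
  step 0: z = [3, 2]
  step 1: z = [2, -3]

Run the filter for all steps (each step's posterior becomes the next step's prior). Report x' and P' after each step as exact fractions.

step 0: x' = [-139/81, 199/81], P' = [55/81 -43/81; -43/81 67/81]
step 1: x' = [418/1863, 1997/1863], P' = [1226/1863 -950/1863; -950/1863 1502/1863]

step 0: x̄ = F·x = [-7, 7]
step 0: P̄ = F·P·Fᵀ + Q = [12 -10; -10 14]
step 0: y = z − H·x̄ = [-4, -12]
step 0: S = H·P̄·Hᵀ + R = [30 6; 6 66]
step 0: K = P̄·Hᵀ·S⁻¹ = [-31/162 -61/162; 91/162 31/162]
step 0: x' = x̄ + K·y = [-139/81, 199/81]
step 0: P' = (I − K·H)·P̄ = [55/81 -43/81; -43/81 67/81]
step 1: x̄ = F·x = [-53/9, 53/9]
step 1: P̄ = F·P·Fᵀ + Q = [23/3 -17/3; -17/3 29/3]
step 1: y = z − H·x̄ = [-35/9, -133/9]
step 1: S = H·P̄·Hᵀ + R = [77/3 -8/3; -8/3 146/3]
step 1: K = P̄·Hᵀ·S⁻¹ = [-337/1863 -682/1863; 1027/1863 337/1863]
step 1: x' = x̄ + K·y = [418/1863, 1997/1863]
step 1: P' = (I − K·H)·P̄ = [1226/1863 -950/1863; -950/1863 1502/1863]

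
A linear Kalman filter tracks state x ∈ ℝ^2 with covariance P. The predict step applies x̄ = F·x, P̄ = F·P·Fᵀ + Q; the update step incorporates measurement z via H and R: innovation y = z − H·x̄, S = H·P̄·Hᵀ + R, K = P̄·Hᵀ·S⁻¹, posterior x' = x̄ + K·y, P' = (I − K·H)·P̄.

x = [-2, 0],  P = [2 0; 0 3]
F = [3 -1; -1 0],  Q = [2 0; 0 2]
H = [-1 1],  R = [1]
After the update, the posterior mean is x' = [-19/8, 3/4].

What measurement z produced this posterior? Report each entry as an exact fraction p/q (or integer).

x̄ = F·x = [-6, 2]
P̄ = F·P·Fᵀ + Q = [23 -6; -6 4]
S = H·P̄·Hᵀ + R = [40]
K = P̄·Hᵀ·S⁻¹ = [-29/40; 1/4]
x' − x̄ = [29/8, -5/4] = K·y
y = (KᵀK)⁻¹·Kᵀ·(x' − x̄) = [-5]
z = y + H·x̄ = [-5] + [8] = [3]

z = [3]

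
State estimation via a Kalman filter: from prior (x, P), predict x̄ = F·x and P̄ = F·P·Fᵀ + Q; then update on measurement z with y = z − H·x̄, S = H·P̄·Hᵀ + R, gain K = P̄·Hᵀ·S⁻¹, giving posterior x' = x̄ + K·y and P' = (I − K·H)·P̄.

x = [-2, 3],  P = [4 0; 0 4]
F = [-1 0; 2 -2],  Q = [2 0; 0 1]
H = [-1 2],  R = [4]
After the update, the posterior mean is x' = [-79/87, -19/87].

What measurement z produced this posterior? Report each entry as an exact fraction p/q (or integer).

x̄ = F·x = [2, -10]
P̄ = F·P·Fᵀ + Q = [6 -8; -8 33]
S = H·P̄·Hᵀ + R = [174]
K = P̄·Hᵀ·S⁻¹ = [-11/87; 37/87]
x' − x̄ = [-253/87, 851/87] = K·y
y = (KᵀK)⁻¹·Kᵀ·(x' − x̄) = [23]
z = y + H·x̄ = [23] + [-22] = [1]

z = [1]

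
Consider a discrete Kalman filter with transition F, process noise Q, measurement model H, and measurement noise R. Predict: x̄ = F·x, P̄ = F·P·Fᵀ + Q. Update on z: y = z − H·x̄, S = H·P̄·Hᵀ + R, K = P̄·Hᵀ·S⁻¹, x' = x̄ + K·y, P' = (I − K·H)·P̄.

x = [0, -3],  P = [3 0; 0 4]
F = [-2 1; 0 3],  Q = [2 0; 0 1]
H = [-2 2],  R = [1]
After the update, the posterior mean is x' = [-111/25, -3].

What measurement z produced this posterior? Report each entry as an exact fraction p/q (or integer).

z = [3]

x̄ = F·x = [-3, -9]
P̄ = F·P·Fᵀ + Q = [18 12; 12 37]
S = H·P̄·Hᵀ + R = [125]
K = P̄·Hᵀ·S⁻¹ = [-12/125; 2/5]
x' − x̄ = [-36/25, 6] = K·y
y = (KᵀK)⁻¹·Kᵀ·(x' − x̄) = [15]
z = y + H·x̄ = [15] + [-12] = [3]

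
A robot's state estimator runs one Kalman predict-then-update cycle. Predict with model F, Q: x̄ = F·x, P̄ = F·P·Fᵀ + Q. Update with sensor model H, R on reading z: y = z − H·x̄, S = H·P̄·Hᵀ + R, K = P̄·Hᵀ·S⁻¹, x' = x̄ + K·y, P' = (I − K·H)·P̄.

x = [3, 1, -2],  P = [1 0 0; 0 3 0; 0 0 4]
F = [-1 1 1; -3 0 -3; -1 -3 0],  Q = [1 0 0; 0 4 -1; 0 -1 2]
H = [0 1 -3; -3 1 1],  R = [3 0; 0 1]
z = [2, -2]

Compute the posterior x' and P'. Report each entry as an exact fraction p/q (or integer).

x' = [-47563/14934, -201591/24890, -127646/37335]
P' = [26119/14934 18977/4978 9484/7467; 18977/4978 225129/24890 34438/12445; 9484/7467 34438/12445 43666/37335]

x̄ = F·x = [-4, -3, -6]
P̄ = F·P·Fᵀ + Q = [9 -9 -8; -9 49 2; -8 2 30]
y = z − H·x̄ = [-13, -5]
S = H·P̄·Hᵀ + R = [310 -90; -90 267]
K = P̄·Hᵀ·S⁻¹ = [3/4978 -1229/7467; 6167/24890 935/2489; -3076/12445 944/7467]
x' = x̄ + K·y = [-47563/14934, -201591/24890, -127646/37335]
P' = (I − K·H)·P̄ = [26119/14934 18977/4978 9484/7467; 18977/4978 225129/24890 34438/12445; 9484/7467 34438/12445 43666/37335]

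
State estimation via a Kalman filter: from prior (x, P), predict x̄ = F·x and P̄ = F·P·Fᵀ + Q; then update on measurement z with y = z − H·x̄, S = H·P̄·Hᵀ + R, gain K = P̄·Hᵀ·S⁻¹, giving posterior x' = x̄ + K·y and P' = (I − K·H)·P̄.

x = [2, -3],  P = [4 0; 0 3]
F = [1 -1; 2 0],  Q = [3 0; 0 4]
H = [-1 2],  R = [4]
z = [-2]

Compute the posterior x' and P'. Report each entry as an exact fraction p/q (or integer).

x̄ = F·x = [5, 4]
P̄ = F·P·Fᵀ + Q = [10 8; 8 20]
y = z − H·x̄ = [-5]
S = H·P̄·Hᵀ + R = [62]
K = P̄·Hᵀ·S⁻¹ = [3/31; 16/31]
x' = x̄ + K·y = [140/31, 44/31]
P' = (I − K·H)·P̄ = [292/31 152/31; 152/31 108/31]

x' = [140/31, 44/31]
P' = [292/31 152/31; 152/31 108/31]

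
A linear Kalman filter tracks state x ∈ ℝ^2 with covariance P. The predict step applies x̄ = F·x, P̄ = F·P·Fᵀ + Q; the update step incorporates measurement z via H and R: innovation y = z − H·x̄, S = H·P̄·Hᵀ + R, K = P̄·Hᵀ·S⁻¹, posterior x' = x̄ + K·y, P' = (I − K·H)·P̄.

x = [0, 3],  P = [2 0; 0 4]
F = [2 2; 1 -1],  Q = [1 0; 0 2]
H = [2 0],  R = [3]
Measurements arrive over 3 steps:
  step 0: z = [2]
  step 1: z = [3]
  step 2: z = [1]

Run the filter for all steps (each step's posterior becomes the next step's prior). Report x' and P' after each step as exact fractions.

step 0: x̄ = F·x = [6, -3]
step 0: P̄ = F·P·Fᵀ + Q = [25 -4; -4 8]
step 0: y = z − H·x̄ = [-10]
step 0: S = H·P̄·Hᵀ + R = [103]
step 0: K = P̄·Hᵀ·S⁻¹ = [50/103; -8/103]
step 0: x' = x̄ + K·y = [118/103, -229/103]
step 0: P' = (I − K·H)·P̄ = [75/103 -12/103; -12/103 760/103]
step 1: x̄ = F·x = [-222/103, 347/103]
step 1: P̄ = F·P·Fᵀ + Q = [3347/103 -1370/103; -1370/103 1065/103]
step 1: y = z − H·x̄ = [753/103]
step 1: S = H·P̄·Hᵀ + R = [13697/103]
step 1: K = P̄·Hᵀ·S⁻¹ = [6694/13697; -2740/13697]
step 1: x' = x̄ + K·y = [19416/13697, 26113/13697]
step 1: P' = (I − K·H)·P̄ = [10041/13697 -4110/13697; -4110/13697 68735/13697]
step 2: x̄ = F·x = [91058/13697, -6697/13697]
step 2: P̄ = F·P·Fᵀ + Q = [295921/13697 -117388/13697; -117388/13697 114390/13697]
step 2: y = z − H·x̄ = [-168419/13697]
step 2: S = H·P̄·Hᵀ + R = [1224775/13697]
step 2: K = P̄·Hᵀ·S⁻¹ = [591842/1224775; -234776/1224775]
step 2: x' = x̄ + K·y = [865016/1224775, 2287977/1224775]
step 2: P' = (I − K·H)·P̄ = [887763/1224775 -352164/1224775; -352164/1224775 6204442/1224775]

step 0: x' = [118/103, -229/103], P' = [75/103 -12/103; -12/103 760/103]
step 1: x' = [19416/13697, 26113/13697], P' = [10041/13697 -4110/13697; -4110/13697 68735/13697]
step 2: x' = [865016/1224775, 2287977/1224775], P' = [887763/1224775 -352164/1224775; -352164/1224775 6204442/1224775]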